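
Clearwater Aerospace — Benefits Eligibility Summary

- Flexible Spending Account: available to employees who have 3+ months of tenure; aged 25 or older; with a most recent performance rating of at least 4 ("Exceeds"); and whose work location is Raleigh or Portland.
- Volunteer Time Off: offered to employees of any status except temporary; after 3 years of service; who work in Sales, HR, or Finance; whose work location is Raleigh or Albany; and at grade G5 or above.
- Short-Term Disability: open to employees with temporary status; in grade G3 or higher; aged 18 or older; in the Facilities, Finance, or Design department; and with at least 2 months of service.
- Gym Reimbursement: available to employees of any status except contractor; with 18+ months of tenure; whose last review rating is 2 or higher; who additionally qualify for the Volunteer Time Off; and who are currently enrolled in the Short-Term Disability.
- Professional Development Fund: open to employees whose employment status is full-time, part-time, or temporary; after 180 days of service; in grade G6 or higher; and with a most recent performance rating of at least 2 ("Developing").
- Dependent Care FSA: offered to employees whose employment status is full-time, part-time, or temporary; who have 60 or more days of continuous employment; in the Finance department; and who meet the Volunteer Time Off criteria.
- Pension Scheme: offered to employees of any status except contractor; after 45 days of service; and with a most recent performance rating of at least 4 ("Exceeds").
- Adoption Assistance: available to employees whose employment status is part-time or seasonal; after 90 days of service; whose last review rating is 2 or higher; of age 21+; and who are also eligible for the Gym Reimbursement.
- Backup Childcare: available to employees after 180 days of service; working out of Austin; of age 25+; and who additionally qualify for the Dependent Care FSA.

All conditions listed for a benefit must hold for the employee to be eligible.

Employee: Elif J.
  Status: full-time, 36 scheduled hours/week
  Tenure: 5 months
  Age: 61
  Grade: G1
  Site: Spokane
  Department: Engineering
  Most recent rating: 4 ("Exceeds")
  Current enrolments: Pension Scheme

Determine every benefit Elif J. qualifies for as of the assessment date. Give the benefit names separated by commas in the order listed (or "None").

Pension Scheme

Flexible Spending Account — service 5 months ≥ 3 months ✓; age 61 ≥ 25 ✓; rating 4 ≥ 4 ✓; site Spokane ✗ (not Raleigh or Portland) → not eligible.
Volunteer Time Off — status full-time ✓ (not excluded); service 5 months < 3 years (≈1095 days) ✗ → not eligible.
Short-Term Disability — status full-time ✗ (requires temporary) → not eligible.
Gym Reimbursement — status full-time ✓ (not excluded); service 5 months < 18 months ✗ → not eligible.
Professional Development Fund — status full-time ✓; service 5 months < 180 days ✗ → not eligible.
Dependent Care FSA — status full-time ✓; service 5 months ≥ 60 days ✓; dept Engineering ✗ → not eligible.
Pension Scheme — status full-time ✓ (not excluded); service 5 months ≥ 45 days ✓; rating 4 ≥ 4 ✓ → eligible.
Adoption Assistance — status full-time ✗ (requires part-time or seasonal) → not eligible.
Backup Childcare — service 5 months < 180 days ✗ → not eligible.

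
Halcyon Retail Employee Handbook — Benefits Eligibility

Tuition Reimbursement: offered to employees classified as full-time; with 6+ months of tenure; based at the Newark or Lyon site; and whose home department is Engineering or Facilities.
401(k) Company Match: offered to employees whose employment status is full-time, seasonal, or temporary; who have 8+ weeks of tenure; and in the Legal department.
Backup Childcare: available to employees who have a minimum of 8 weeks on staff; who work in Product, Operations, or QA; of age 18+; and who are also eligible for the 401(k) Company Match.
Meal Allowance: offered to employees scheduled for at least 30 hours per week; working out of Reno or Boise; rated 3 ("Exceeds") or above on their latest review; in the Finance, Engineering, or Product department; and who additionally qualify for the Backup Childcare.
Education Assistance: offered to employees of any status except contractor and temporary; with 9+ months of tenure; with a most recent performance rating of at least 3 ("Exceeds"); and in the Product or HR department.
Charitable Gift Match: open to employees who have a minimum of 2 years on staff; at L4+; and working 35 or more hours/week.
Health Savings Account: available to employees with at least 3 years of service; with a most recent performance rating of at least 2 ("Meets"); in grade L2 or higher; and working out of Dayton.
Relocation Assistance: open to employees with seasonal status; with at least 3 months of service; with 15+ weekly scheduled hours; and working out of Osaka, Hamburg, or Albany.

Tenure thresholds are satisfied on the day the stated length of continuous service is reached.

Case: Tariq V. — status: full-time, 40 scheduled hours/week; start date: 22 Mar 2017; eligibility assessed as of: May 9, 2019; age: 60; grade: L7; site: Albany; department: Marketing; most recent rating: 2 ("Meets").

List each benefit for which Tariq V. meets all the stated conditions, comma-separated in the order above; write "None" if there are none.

Service from 22 Mar 2017 to May 9, 2019: 778 days.
Tuition Reimbursement — status full-time ✓; service 778 days ≥ 6 months (≈180 days) ✓; site Albany ✗ (not Newark or Lyon) → not eligible.
401(k) Company Match — status full-time ✓; service 778 days ≥ 8 weeks (≈56 days) ✓; dept Marketing ✗ → not eligible.
Backup Childcare — service 778 days ≥ 8 weeks (≈56 days) ✓; dept Marketing ✗ → not eligible.
Meal Allowance — 40 hrs/wk ≥ 30 ✓; site Albany ✗ (not Reno or Boise) → not eligible.
Education Assistance — status full-time ✓ (not excluded); service 778 days ≥ 9 months (≈270 days) ✓; rating 2 < 3 ✗ → not eligible.
Charitable Gift Match — service 778 days ≥ 2 years (≈730 days) ✓; grade L7 ≥ L4 ✓; 40 hrs/wk ≥ 35 ✓ → eligible.
Health Savings Account — service 778 days < 3 years (≈1095 days) ✗ → not eligible.
Relocation Assistance — status full-time ✗ (requires seasonal) → not eligible.

Charitable Gift Match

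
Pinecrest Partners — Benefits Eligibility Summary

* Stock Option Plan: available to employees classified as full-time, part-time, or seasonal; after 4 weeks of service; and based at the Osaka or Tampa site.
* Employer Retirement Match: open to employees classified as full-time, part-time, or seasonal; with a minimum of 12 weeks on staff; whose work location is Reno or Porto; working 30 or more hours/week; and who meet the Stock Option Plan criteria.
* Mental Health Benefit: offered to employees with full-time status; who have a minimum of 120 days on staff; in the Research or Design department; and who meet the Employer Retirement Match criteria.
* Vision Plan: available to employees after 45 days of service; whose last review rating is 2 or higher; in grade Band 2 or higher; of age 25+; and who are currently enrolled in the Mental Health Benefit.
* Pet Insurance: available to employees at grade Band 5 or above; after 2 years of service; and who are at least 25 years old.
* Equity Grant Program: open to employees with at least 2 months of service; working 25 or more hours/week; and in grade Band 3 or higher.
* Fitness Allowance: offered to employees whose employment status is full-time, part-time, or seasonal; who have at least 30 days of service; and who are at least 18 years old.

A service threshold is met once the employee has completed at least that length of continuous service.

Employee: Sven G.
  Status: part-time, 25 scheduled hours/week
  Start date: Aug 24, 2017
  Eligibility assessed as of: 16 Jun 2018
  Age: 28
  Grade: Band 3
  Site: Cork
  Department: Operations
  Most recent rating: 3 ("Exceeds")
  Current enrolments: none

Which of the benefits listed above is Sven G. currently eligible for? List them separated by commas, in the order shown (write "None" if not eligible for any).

Equity Grant Program, Fitness Allowance

Service from Aug 24, 2017 to 16 Jun 2018: 296 days.
Stock Option Plan — status part-time ✓; service 296 days ≥ 4 weeks (≈28 days) ✓; site Cork ✗ (not Osaka or Tampa) → not eligible.
Employer Retirement Match — status part-time ✓; service 296 days ≥ 12 weeks (≈84 days) ✓; site Cork ✗ (not Reno or Porto) → not eligible.
Mental Health Benefit — status part-time ✗ (requires full-time) → not eligible.
Vision Plan — service 296 days ≥ 45 days ✓; rating 3 ≥ 2 ✓; grade Band 3 ≥ Band 2 ✓; age 28 ≥ 25 ✓; not enrolled in Mental Health Benefit ✗ → not eligible.
Pet Insurance — grade Band 3 < Band 5 ✗ → not eligible.
Equity Grant Program — service 296 days ≥ 2 months (≈60 days) ✓; 25 hrs/wk ≥ 25 ✓; grade Band 3 ≥ Band 3 ✓ → eligible.
Fitness Allowance — status part-time ✓; service 296 days ≥ 30 days ✓; age 28 ≥ 18 ✓ → eligible.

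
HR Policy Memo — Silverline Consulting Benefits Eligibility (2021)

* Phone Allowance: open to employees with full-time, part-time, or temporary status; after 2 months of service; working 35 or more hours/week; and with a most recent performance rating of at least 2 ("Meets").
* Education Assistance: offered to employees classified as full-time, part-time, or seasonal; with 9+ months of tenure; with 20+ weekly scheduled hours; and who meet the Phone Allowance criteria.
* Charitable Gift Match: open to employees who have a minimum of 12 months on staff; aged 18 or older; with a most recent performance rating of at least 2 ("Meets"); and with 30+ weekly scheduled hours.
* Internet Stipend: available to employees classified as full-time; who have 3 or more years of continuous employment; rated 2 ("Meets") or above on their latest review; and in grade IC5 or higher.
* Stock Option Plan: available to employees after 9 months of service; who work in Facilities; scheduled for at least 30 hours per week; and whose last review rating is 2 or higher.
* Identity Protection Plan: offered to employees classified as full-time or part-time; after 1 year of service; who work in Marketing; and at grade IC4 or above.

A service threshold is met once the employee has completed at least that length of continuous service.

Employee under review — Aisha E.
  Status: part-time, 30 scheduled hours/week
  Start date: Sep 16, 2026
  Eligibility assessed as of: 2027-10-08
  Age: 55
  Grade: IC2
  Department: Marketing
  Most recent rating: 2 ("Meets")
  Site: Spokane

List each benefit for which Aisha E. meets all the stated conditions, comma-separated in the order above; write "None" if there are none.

Charitable Gift Match

Service from Sep 16, 2026 to 2027-10-08: 387 days.
Phone Allowance — status part-time ✓; service 387 days ≥ 2 months (≈60 days) ✓; 30 hrs/wk < 35 ✗ → not eligible.
Education Assistance — status part-time ✓; service 387 days ≥ 9 months (≈270 days) ✓; 30 hrs/wk ≥ 20 ✓; not eligible for Phone Allowance ✗ → not eligible.
Charitable Gift Match — service 387 days ≥ 12 months (≈360 days) ✓; age 55 ≥ 18 ✓; rating 2 ≥ 2 ✓; 30 hrs/wk ≥ 30 ✓ → eligible.
Internet Stipend — status part-time ✗ (requires full-time) → not eligible.
Stock Option Plan — service 387 days ≥ 9 months (≈270 days) ✓; dept Marketing ✗ → not eligible.
Identity Protection Plan — status part-time ✓; service 387 days ≥ 1 year (≈365 days) ✓; dept Marketing ✓; grade IC2 < IC4 ✗ → not eligible.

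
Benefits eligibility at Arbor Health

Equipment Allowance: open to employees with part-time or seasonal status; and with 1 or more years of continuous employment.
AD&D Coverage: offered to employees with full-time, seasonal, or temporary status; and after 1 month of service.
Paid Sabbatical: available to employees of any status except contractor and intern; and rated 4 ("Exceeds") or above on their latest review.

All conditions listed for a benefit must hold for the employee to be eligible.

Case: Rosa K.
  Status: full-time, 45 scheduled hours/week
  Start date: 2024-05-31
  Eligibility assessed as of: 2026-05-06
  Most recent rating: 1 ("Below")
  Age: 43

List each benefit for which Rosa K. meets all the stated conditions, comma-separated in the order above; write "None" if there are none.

AD&D Coverage

Service from 2024-05-31 to 2026-05-06: 705 days.
Equipment Allowance — status full-time ✗ (requires part-time or seasonal) → not eligible.
AD&D Coverage — status full-time ✓; service 705 days ≥ 1 month (≈30 days) ✓ → eligible.
Paid Sabbatical — status full-time ✓ (not excluded); rating 1 < 4 ✗ → not eligible.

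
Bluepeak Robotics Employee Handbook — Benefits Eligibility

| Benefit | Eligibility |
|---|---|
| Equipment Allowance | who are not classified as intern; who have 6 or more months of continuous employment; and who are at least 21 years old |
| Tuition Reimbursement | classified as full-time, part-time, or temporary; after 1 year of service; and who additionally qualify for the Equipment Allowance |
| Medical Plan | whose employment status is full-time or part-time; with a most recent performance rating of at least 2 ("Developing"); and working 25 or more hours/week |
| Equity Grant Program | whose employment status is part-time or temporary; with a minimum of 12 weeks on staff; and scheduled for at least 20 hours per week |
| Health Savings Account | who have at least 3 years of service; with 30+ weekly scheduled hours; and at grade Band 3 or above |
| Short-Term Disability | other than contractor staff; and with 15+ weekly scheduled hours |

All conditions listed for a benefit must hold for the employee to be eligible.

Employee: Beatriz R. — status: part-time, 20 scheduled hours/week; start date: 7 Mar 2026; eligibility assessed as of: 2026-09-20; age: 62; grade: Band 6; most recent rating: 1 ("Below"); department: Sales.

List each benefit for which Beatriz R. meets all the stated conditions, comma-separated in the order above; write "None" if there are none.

Equipment Allowance, Equity Grant Program, Short-Term Disability

Service from 7 Mar 2026 to 2026-09-20: 197 days.
Equipment Allowance — status part-time ✓ (not excluded); service 197 days ≥ 6 months (≈180 days) ✓; age 62 ≥ 21 ✓ → eligible.
Tuition Reimbursement — status part-time ✓; service 197 days < 1 year (≈365 days) ✗ → not eligible.
Medical Plan — status part-time ✓; rating 1 < 2 ✗ → not eligible.
Equity Grant Program — status part-time ✓; service 197 days ≥ 12 weeks (≈84 days) ✓; 20 hrs/wk ≥ 20 ✓ → eligible.
Health Savings Account — service 197 days < 3 years (≈1095 days) ✗ → not eligible.
Short-Term Disability — status part-time ✓ (not excluded); 20 hrs/wk ≥ 15 ✓ → eligible.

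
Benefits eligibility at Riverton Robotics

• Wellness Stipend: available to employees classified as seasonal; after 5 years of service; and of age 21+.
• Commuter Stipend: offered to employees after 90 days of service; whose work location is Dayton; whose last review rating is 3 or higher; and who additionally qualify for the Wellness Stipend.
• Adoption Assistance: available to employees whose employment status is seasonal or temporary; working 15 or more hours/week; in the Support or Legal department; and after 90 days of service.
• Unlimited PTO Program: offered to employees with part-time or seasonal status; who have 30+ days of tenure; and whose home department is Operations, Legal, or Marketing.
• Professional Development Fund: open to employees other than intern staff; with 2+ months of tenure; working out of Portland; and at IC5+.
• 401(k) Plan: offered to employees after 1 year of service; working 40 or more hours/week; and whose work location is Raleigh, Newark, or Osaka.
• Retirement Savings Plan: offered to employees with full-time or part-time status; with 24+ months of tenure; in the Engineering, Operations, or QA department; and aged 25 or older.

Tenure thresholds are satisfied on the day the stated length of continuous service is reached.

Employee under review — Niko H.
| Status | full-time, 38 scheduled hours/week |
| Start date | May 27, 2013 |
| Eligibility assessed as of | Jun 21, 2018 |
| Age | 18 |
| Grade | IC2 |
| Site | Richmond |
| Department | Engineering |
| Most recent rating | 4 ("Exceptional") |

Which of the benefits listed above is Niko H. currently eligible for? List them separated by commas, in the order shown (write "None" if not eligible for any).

None

Service from May 27, 2013 to Jun 21, 2018: 1851 days.
Wellness Stipend — status full-time ✗ (requires seasonal) → not eligible.
Commuter Stipend — service 1851 days ≥ 90 days ✓; site Richmond ✗ (not Dayton) → not eligible.
Adoption Assistance — status full-time ✗ (requires seasonal or temporary) → not eligible.
Unlimited PTO Program — status full-time ✗ (requires part-time or seasonal) → not eligible.
Professional Development Fund — status full-time ✓ (not excluded); service 1851 days ≥ 2 months (≈60 days) ✓; site Richmond ✗ (not Portland) → not eligible.
401(k) Plan — service 1851 days ≥ 1 year (≈365 days) ✓; 38 hrs/wk < 40 ✗ → not eligible.
Retirement Savings Plan — status full-time ✓; service 1851 days ≥ 24 months (≈720 days) ✓; dept Engineering ✓; age 18 < 25 ✗ → not eligible.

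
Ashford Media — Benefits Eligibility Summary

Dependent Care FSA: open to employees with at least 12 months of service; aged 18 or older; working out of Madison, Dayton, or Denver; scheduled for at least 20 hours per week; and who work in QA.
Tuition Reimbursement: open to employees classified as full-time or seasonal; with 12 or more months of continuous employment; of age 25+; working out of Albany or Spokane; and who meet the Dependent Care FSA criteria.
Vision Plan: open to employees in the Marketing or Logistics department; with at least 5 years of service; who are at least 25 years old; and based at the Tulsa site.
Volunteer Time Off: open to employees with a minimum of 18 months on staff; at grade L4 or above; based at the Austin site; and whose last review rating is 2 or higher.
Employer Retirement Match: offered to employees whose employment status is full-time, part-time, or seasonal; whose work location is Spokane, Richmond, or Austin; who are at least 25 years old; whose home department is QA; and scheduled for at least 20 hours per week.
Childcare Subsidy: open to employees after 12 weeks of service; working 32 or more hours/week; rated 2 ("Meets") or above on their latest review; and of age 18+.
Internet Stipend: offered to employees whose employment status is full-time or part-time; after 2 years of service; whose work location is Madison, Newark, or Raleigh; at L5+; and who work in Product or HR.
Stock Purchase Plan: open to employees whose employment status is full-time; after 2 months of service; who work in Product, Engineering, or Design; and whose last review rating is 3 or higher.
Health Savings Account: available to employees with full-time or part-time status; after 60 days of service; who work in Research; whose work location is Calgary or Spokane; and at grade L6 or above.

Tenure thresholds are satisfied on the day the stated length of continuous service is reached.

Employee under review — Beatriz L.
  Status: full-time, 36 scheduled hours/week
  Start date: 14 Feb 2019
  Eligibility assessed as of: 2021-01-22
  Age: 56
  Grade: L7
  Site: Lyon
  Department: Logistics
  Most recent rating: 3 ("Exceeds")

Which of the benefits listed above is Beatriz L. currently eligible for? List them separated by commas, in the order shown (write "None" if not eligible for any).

Childcare Subsidy

Service from 14 Feb 2019 to 2021-01-22: 708 days.
Dependent Care FSA — service 708 days ≥ 12 months (≈360 days) ✓; age 56 ≥ 18 ✓; site Lyon ✗ (not Madison, Dayton, or Denver) → not eligible.
Tuition Reimbursement — status full-time ✓; service 708 days ≥ 12 months (≈360 days) ✓; age 56 ≥ 25 ✓; site Lyon ✗ (not Albany or Spokane) → not eligible.
Vision Plan — dept Logistics ✓; service 708 days < 5 years (≈1825 days) ✗ → not eligible.
Volunteer Time Off — service 708 days ≥ 18 months (≈540 days) ✓; grade L7 ≥ L4 ✓; site Lyon ✗ (not Austin) → not eligible.
Employer Retirement Match — status full-time ✓; site Lyon ✗ (not Spokane, Richmond, or Austin) → not eligible.
Childcare Subsidy — service 708 days ≥ 12 weeks (≈84 days) ✓; 36 hrs/wk ≥ 32 ✓; rating 3 ≥ 2 ✓; age 56 ≥ 18 ✓ → eligible.
Internet Stipend — status full-time ✓; service 708 days < 2 years (≈730 days) ✗ → not eligible.
Stock Purchase Plan — status full-time ✓; service 708 days ≥ 2 months (≈60 days) ✓; dept Logistics ✗ → not eligible.
Health Savings Account — status full-time ✓; service 708 days ≥ 60 days ✓; dept Logistics ✗ → not eligible.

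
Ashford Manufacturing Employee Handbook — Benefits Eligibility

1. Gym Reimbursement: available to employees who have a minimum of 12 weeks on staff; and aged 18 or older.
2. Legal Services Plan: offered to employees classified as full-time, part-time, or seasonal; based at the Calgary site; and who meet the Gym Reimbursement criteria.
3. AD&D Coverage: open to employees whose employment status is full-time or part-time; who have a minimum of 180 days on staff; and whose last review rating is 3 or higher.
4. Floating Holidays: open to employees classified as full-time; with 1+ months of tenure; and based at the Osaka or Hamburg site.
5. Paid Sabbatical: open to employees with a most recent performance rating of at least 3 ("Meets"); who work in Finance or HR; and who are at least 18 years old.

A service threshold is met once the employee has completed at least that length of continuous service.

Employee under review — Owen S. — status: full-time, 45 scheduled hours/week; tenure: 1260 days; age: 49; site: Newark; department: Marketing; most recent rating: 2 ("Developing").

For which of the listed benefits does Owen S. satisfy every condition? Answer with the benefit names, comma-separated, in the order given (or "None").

Gym Reimbursement

Gym Reimbursement — service 1260 days ≥ 12 weeks (≈84 days) ✓; age 49 ≥ 18 ✓ → eligible.
Legal Services Plan — status full-time ✓; site Newark ✗ (not Calgary) → not eligible.
AD&D Coverage — status full-time ✓; service 1260 days ≥ 180 days ✓; rating 2 < 3 ✗ → not eligible.
Floating Holidays — status full-time ✓; service 1260 days ≥ 1 month (≈30 days) ✓; site Newark ✗ (not Osaka or Hamburg) → not eligible.
Paid Sabbatical — rating 2 < 3 ✗ → not eligible.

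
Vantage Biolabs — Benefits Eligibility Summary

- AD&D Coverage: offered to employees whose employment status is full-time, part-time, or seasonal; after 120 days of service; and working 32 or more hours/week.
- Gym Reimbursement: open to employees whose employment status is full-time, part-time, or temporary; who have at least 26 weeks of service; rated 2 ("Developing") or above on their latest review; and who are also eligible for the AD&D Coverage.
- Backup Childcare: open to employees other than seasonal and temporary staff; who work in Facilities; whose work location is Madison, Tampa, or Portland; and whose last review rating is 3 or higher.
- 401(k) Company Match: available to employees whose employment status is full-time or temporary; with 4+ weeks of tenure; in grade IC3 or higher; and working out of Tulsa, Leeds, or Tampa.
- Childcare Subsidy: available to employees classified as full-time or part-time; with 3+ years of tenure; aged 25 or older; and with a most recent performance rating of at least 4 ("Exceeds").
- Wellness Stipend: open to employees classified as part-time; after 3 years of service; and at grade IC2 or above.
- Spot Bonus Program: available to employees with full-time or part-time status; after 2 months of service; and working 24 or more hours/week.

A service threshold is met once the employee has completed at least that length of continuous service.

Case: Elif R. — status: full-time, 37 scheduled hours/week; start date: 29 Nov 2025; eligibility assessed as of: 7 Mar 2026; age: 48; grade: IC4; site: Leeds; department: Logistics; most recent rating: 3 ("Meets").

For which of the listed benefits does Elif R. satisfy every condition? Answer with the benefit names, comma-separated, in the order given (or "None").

Service from 29 Nov 2025 to 7 Mar 2026: 98 days.
AD&D Coverage — status full-time ✓; service 98 days < 120 days ✗ → not eligible.
Gym Reimbursement — status full-time ✓; service 98 days < 26 weeks (≈182 days) ✗ → not eligible.
Backup Childcare — status full-time ✓ (not excluded); dept Logistics ✗ → not eligible.
401(k) Company Match — status full-time ✓; service 98 days ≥ 4 weeks (≈28 days) ✓; grade IC4 ≥ IC3 ✓; site Leeds ✓ → eligible.
Childcare Subsidy — status full-time ✓; service 98 days < 3 years (≈1095 days) ✗ → not eligible.
Wellness Stipend — status full-time ✗ (requires part-time) → not eligible.
Spot Bonus Program — status full-time ✓; service 98 days ≥ 2 months (≈60 days) ✓; 37 hrs/wk ≥ 24 ✓ → eligible.

401(k) Company Match, Spot Bonus Program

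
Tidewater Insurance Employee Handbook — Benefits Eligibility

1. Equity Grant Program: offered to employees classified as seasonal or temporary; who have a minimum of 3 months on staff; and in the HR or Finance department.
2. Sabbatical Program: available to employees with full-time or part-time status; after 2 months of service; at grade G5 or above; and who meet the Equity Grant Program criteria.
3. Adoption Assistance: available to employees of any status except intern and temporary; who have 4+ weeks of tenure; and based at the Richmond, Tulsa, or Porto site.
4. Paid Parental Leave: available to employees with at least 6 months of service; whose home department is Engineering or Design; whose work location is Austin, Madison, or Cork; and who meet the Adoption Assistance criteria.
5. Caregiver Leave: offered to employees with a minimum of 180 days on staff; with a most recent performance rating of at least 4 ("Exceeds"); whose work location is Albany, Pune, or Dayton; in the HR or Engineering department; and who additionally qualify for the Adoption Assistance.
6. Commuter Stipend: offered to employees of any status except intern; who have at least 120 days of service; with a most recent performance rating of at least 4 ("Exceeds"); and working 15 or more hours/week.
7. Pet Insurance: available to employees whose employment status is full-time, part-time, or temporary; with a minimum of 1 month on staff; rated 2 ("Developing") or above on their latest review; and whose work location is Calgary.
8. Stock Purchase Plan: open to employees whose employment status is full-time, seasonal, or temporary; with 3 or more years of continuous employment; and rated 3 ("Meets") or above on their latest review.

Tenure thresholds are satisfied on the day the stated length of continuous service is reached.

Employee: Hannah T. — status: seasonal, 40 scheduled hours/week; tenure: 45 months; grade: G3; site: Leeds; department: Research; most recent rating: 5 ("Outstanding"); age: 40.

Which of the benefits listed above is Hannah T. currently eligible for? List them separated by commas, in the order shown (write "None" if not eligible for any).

Equity Grant Program — status seasonal ✓; service 45 months ≥ 3 months ✓; dept Research ✗ → not eligible.
Sabbatical Program — status seasonal ✗ (requires full-time or part-time) → not eligible.
Adoption Assistance — status seasonal ✓ (not excluded); service 45 months ≥ 4 weeks (≈28 days) ✓; site Leeds ✗ (not Richmond, Tulsa, or Porto) → not eligible.
Paid Parental Leave — service 45 months ≥ 6 months ✓; dept Research ✗ → not eligible.
Caregiver Leave — service 45 months ≥ 180 days ✓; rating 5 ≥ 4 ✓; site Leeds ✗ (not Albany, Pune, or Dayton) → not eligible.
Commuter Stipend — status seasonal ✓ (not excluded); service 45 months ≥ 120 days ✓; rating 5 ≥ 4 ✓; 40 hrs/wk ≥ 15 ✓ → eligible.
Pet Insurance — status seasonal ✗ (requires full-time, part-time, or temporary) → not eligible.
Stock Purchase Plan — status seasonal ✓; service 45 months ≥ 3 years (≈1095 days) ✓; rating 5 ≥ 3 ✓ → eligible.

Commuter Stipend, Stock Purchase Plan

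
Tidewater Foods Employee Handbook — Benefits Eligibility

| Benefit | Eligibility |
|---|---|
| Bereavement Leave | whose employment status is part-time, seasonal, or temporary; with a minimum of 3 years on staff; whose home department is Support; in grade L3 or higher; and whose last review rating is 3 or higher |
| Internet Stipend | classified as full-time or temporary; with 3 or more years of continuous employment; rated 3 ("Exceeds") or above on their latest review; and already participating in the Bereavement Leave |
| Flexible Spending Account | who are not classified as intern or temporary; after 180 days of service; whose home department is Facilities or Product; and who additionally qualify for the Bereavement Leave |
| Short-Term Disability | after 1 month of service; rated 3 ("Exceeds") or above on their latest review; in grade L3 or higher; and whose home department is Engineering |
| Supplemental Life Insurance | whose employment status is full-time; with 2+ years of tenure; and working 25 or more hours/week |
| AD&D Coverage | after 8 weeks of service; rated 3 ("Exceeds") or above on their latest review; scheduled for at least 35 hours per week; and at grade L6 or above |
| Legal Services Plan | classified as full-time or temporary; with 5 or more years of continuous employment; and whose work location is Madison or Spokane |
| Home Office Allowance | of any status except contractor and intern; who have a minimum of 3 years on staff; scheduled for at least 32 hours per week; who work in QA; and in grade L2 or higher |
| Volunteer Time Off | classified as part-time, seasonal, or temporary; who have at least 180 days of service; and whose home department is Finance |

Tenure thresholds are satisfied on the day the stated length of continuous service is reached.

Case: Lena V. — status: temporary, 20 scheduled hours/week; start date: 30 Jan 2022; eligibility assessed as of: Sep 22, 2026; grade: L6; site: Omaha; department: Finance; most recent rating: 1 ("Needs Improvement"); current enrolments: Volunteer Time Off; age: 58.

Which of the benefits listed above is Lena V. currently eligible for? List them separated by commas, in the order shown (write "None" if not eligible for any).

Service from 30 Jan 2022 to Sep 22, 2026: 1696 days.
Bereavement Leave — status temporary ✓; service 1696 days ≥ 3 years (≈1095 days) ✓; dept Finance ✗ → not eligible.
Internet Stipend — status temporary ✓; service 1696 days ≥ 3 years (≈1095 days) ✓; rating 1 < 3 ✗ → not eligible.
Flexible Spending Account — status temporary ✗ (excluded) → not eligible.
Short-Term Disability — service 1696 days ≥ 1 month (≈30 days) ✓; rating 1 < 3 ✗ → not eligible.
Supplemental Life Insurance — status temporary ✗ (requires full-time) → not eligible.
AD&D Coverage — service 1696 days ≥ 8 weeks (≈56 days) ✓; rating 1 < 3 ✗ → not eligible.
Legal Services Plan — status temporary ✓; service 1696 days < 5 years (≈1825 days) ✗ → not eligible.
Home Office Allowance — status temporary ✓ (not excluded); service 1696 days ≥ 3 years (≈1095 days) ✓; 20 hrs/wk < 32 ✗ → not eligible.
Volunteer Time Off — status temporary ✓; service 1696 days ≥ 180 days ✓; dept Finance ✓ → eligible.

Volunteer Time Off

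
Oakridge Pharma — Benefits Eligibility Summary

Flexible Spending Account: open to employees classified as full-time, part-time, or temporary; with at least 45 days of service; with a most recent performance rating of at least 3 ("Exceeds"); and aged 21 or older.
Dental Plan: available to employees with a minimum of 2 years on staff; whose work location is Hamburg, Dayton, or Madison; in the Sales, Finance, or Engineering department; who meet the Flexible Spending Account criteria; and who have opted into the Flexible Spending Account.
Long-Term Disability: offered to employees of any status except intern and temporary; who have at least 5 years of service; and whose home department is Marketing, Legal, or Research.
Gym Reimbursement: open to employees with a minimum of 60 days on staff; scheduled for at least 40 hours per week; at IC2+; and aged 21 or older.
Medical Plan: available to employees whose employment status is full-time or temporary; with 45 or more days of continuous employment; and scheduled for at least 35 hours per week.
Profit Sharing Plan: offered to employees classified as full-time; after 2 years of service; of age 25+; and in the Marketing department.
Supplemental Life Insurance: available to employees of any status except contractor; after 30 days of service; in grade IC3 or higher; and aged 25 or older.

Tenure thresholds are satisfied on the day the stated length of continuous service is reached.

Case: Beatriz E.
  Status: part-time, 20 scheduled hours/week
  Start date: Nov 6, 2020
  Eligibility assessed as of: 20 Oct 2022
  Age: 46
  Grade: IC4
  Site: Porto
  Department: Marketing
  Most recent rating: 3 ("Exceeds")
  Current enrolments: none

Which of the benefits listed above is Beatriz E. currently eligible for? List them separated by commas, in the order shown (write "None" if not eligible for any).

Service from Nov 6, 2020 to 20 Oct 2022: 713 days.
Flexible Spending Account — status part-time ✓; service 713 days ≥ 45 days ✓; rating 3 ≥ 3 ✓; age 46 ≥ 21 ✓ → eligible.
Dental Plan — service 713 days < 2 years (≈730 days) ✗ → not eligible.
Long-Term Disability — status part-time ✓ (not excluded); service 713 days < 5 years (≈1825 days) ✗ → not eligible.
Gym Reimbursement — service 713 days ≥ 60 days ✓; 20 hrs/wk < 40 ✗ → not eligible.
Medical Plan — status part-time ✗ (requires full-time or temporary) → not eligible.
Profit Sharing Plan — status part-time ✗ (requires full-time) → not eligible.
Supplemental Life Insurance — status part-time ✓ (not excluded); service 713 days ≥ 30 days ✓; grade IC4 ≥ IC3 ✓; age 46 ≥ 25 ✓ → eligible.

Flexible Spending Account, Supplemental Life Insurance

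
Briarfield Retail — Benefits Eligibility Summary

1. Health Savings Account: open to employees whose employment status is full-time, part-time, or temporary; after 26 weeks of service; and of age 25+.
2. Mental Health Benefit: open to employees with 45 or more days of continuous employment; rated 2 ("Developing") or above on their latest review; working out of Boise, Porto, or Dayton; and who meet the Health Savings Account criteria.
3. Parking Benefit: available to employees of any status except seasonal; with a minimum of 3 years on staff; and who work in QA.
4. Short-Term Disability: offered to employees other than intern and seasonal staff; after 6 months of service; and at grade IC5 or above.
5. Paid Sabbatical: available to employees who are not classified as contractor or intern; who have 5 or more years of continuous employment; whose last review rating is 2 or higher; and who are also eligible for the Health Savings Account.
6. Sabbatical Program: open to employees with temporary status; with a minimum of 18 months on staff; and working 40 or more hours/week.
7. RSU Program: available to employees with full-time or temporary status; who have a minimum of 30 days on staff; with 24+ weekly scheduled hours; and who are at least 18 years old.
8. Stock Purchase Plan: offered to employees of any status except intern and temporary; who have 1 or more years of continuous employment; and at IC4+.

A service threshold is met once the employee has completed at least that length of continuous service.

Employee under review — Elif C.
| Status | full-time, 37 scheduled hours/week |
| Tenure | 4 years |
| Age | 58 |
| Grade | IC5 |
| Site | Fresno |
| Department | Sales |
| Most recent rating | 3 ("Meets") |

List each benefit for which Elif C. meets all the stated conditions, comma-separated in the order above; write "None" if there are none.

Health Savings Account, Short-Term Disability, RSU Program, Stock Purchase Plan

Health Savings Account — status full-time ✓; service 4 years ≥ 26 weeks (≈182 days) ✓; age 58 ≥ 25 ✓ → eligible.
Mental Health Benefit — service 4 years ≥ 45 days ✓; rating 3 ≥ 2 ✓; site Fresno ✗ (not Boise, Porto, or Dayton) → not eligible.
Parking Benefit — status full-time ✓ (not excluded); service 4 years ≥ 3 years ✓; dept Sales ✗ → not eligible.
Short-Term Disability — status full-time ✓ (not excluded); service 4 years ≥ 6 months (≈180 days) ✓; grade IC5 ≥ IC5 ✓ → eligible.
Paid Sabbatical — status full-time ✓ (not excluded); service 4 years < 5 years ✗ → not eligible.
Sabbatical Program — status full-time ✗ (requires temporary) → not eligible.
RSU Program — status full-time ✓; service 4 years ≥ 30 days ✓; 37 hrs/wk ≥ 24 ✓; age 58 ≥ 18 ✓ → eligible.
Stock Purchase Plan — status full-time ✓ (not excluded); service 4 years ≥ 1 year ✓; grade IC5 ≥ IC4 ✓ → eligible.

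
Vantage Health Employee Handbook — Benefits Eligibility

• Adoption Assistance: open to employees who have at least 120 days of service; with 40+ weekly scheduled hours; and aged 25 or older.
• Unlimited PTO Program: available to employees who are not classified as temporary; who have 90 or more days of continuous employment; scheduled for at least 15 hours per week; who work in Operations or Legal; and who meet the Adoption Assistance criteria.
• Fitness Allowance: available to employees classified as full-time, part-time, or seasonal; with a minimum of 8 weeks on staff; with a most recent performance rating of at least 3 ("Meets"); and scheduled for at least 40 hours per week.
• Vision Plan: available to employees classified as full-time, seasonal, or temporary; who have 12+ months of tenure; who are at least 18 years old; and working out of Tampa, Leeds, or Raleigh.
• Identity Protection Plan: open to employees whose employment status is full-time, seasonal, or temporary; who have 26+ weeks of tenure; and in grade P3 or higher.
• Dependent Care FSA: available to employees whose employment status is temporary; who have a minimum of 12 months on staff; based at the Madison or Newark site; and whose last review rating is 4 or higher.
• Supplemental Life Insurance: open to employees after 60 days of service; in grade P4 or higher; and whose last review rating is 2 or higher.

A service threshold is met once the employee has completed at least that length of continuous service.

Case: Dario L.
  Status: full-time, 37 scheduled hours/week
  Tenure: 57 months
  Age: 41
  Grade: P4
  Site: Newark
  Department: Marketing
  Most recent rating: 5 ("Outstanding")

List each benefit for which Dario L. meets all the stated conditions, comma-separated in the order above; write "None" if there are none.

Identity Protection Plan, Supplemental Life Insurance

Adoption Assistance — service 57 months ≥ 120 days ✓; 37 hrs/wk < 40 ✗ → not eligible.
Unlimited PTO Program — status full-time ✓ (not excluded); service 57 months ≥ 90 days ✓; 37 hrs/wk ≥ 15 ✓; dept Marketing ✗ → not eligible.
Fitness Allowance — status full-time ✓; service 57 months ≥ 8 weeks (≈56 days) ✓; rating 5 ≥ 3 ✓; 37 hrs/wk < 40 ✗ → not eligible.
Vision Plan — status full-time ✓; service 57 months ≥ 12 months ✓; age 41 ≥ 18 ✓; site Newark ✗ (not Tampa, Leeds, or Raleigh) → not eligible.
Identity Protection Plan — status full-time ✓; service 57 months ≥ 26 weeks (≈182 days) ✓; grade P4 ≥ P3 ✓ → eligible.
Dependent Care FSA — status full-time ✗ (requires temporary) → not eligible.
Supplemental Life Insurance — service 57 months ≥ 60 days ✓; grade P4 ≥ P4 ✓; rating 5 ≥ 2 ✓ → eligible.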